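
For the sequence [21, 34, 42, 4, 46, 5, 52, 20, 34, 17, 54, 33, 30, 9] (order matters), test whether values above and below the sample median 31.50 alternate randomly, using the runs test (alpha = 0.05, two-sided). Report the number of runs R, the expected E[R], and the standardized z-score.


Step 1: Compute median = 31.50; label A = above, B = below.
Labels in order: BAABABABABAABB  (n_A = 7, n_B = 7)
Step 2: Count runs R = 11.
Step 3: Under H0 (random ordering), E[R] = 2*n_A*n_B/(n_A+n_B) + 1 = 2*7*7/14 + 1 = 8.0000.
        Var[R] = 2*n_A*n_B*(2*n_A*n_B - n_A - n_B) / ((n_A+n_B)^2 * (n_A+n_B-1)) = 8232/2548 = 3.2308.
        SD[R] = 1.7974.
Step 4: Continuity-corrected z = (R - 0.5 - E[R]) / SD[R] = (11 - 0.5 - 8.0000) / 1.7974 = 1.3909.
Step 5: Two-sided p-value via normal approximation = 2*(1 - Phi(|z|)) = 0.164264.
Step 6: alpha = 0.05. fail to reject H0.

R = 11, z = 1.3909, p = 0.164264, fail to reject H0.


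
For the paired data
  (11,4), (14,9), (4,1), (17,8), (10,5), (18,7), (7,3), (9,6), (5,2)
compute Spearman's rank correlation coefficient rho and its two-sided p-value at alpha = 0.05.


Step 1: Rank x and y separately (midranks; no ties here).
rank(x): 11->6, 14->7, 4->1, 17->8, 10->5, 18->9, 7->3, 9->4, 5->2
rank(y): 4->4, 9->9, 1->1, 8->8, 5->5, 7->7, 3->3, 6->6, 2->2
Step 2: d_i = R_x(i) - R_y(i); compute d_i^2.
  (6-4)^2=4, (7-9)^2=4, (1-1)^2=0, (8-8)^2=0, (5-5)^2=0, (9-7)^2=4, (3-3)^2=0, (4-6)^2=4, (2-2)^2=0
sum(d^2) = 16.
Step 3: rho = 1 - 6*16 / (9*(9^2 - 1)) = 1 - 96/720 = 0.866667.
Step 4: Under H0, t = rho * sqrt((n-2)/(1-rho^2)) = 4.5962 ~ t(7).
Step 5: Two-sided p-value from the t-distribution with 7 df = 0.002495.
Step 6: alpha = 0.05. reject H0.

rho = 0.8667, p = 0.002495, reject H0 at alpha = 0.05.


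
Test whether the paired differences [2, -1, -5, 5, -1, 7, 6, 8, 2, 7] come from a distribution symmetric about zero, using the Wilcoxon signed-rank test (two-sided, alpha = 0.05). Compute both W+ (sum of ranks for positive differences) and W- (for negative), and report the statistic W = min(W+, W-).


Step 1: Drop any zero differences (none here) and take |d_i|.
|d| = [2, 1, 5, 5, 1, 7, 6, 8, 2, 7]
Step 2: Midrank |d_i| (ties get averaged ranks).
ranks: |2|->3.5, |1|->1.5, |5|->5.5, |5|->5.5, |1|->1.5, |7|->8.5, |6|->7, |8|->10, |2|->3.5, |7|->8.5
Step 3: Attach original signs; sum ranks with positive sign and with negative sign.
W+ = 3.5 + 5.5 + 8.5 + 7 + 10 + 3.5 + 8.5 = 46.5
W- = 1.5 + 5.5 + 1.5 = 8.5
(Check: W+ + W- = 55 should equal n(n+1)/2 = 55.)
Step 4: Test statistic W = min(W+, W-) = 8.5.
Step 5: Ties in |d|, so use the tie-corrected normal approximation.
        E[W] = n(n+1)/4 = 10*11/4 = 27.5.
        Tie groups: |d|=1 (t=2), |d|=2 (t=2), |d|=5 (t=2), |d|=7 (t=2); sum(t^3 - t) = 24.
        Var[W] = n(n+1)(2n+1)/24 - sum(t^3-t)/48 = 2310/24 - 24/48 = 95.75.
        z = (W - E[W]) / sqrt(Var[W]) = (8.5 - 27.5) / 9.7852 = -1.9417.
        Two-sided p = 2*Phi(z) = 0.052172.
Step 6: alpha = 0.05. fail to reject H0.

W+ = 46.5, W- = 8.5, W = min = 8.5, p = 0.052172, fail to reject H0.


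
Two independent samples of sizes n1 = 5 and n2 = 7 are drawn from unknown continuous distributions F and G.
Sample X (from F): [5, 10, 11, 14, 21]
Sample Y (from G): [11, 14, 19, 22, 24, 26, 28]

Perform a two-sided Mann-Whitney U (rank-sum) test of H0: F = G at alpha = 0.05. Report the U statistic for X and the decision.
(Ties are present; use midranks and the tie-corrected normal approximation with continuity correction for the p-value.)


Step 1: Combine and sort all 12 observations; assign midranks.
sorted (value, group): (5,X), (10,X), (11,X), (11,Y), (14,X), (14,Y), (19,Y), (21,X), (22,Y), (24,Y), (26,Y), (28,Y)
ranks: 5->1, 10->2, 11->3.5, 11->3.5, 14->5.5, 14->5.5, 19->7, 21->8, 22->9, 24->10, 26->11, 28->12
Step 2: Rank sum for X: R1 = 1 + 2 + 3.5 + 5.5 + 8 = 20.
Step 3: U_X = R1 - n1(n1+1)/2 = 20 - 5*6/2 = 20 - 15 = 5.
       U_Y = n1*n2 - U_X = 35 - 5 = 30.
Step 4: Ties are present, so use the tie-corrected normal approximation (with continuity correction) for the p-value.
Step 5: p-value = 0.050507; compare to alpha = 0.05. fail to reject H0.

U_X = 5, p = 0.050507, fail to reject H0 at alpha = 0.05.


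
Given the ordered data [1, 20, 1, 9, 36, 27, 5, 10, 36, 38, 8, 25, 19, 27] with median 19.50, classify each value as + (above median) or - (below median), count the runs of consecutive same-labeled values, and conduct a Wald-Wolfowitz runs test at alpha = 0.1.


Step 1: Compute median = 19.50; label A = above, B = below.
Labels in order: BABBAABBAABABA  (n_A = 7, n_B = 7)
Step 2: Count runs R = 10.
Step 3: Under H0 (random ordering), E[R] = 2*n_A*n_B/(n_A+n_B) + 1 = 2*7*7/14 + 1 = 8.0000.
        Var[R] = 2*n_A*n_B*(2*n_A*n_B - n_A - n_B) / ((n_A+n_B)^2 * (n_A+n_B-1)) = 8232/2548 = 3.2308.
        SD[R] = 1.7974.
Step 4: Continuity-corrected z = (R - 0.5 - E[R]) / SD[R] = (10 - 0.5 - 8.0000) / 1.7974 = 0.8345.
Step 5: Two-sided p-value via normal approximation = 2*(1 - Phi(|z|)) = 0.403986.
Step 6: alpha = 0.1. fail to reject H0.

R = 10, z = 0.8345, p = 0.403986, fail to reject H0.


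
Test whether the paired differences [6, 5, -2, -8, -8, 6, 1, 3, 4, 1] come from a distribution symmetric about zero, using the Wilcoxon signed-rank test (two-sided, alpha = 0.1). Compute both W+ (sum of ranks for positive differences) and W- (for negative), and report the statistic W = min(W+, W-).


Step 1: Drop any zero differences (none here) and take |d_i|.
|d| = [6, 5, 2, 8, 8, 6, 1, 3, 4, 1]
Step 2: Midrank |d_i| (ties get averaged ranks).
ranks: |6|->7.5, |5|->6, |2|->3, |8|->9.5, |8|->9.5, |6|->7.5, |1|->1.5, |3|->4, |4|->5, |1|->1.5
Step 3: Attach original signs; sum ranks with positive sign and with negative sign.
W+ = 7.5 + 6 + 7.5 + 1.5 + 4 + 5 + 1.5 = 33
W- = 3 + 9.5 + 9.5 = 22
(Check: W+ + W- = 55 should equal n(n+1)/2 = 55.)
Step 4: Test statistic W = min(W+, W-) = 22.
Step 5: Ties in |d|, so use the tie-corrected normal approximation.
        E[W] = n(n+1)/4 = 10*11/4 = 27.5.
        Tie groups: |d|=1 (t=2), |d|=6 (t=2), |d|=8 (t=2); sum(t^3 - t) = 18.
        Var[W] = n(n+1)(2n+1)/24 - sum(t^3-t)/48 = 2310/24 - 18/48 = 95.875.
        z = (W - E[W]) / sqrt(Var[W]) = (22 - 27.5) / 9.7916 = -0.5617.
        Two-sided p = 2*Phi(z) = 0.574316.
Step 6: alpha = 0.1. fail to reject H0.

W+ = 33, W- = 22, W = min = 22, p = 0.574316, fail to reject H0.


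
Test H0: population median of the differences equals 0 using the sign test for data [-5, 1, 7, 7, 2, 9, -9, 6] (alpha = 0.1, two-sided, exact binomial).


Step 1: Discard zero differences. Original n = 8; n_eff = number of nonzero differences = 8.
Nonzero differences (with sign): -5, +1, +7, +7, +2, +9, -9, +6
Step 2: Count signs: positive = 6, negative = 2.
Step 3: Under H0: P(positive) = 0.5, so the number of positives S ~ Bin(8, 0.5).
Step 4: Two-sided exact p-value = sum of Bin(8,0.5) probabilities at or below the observed probability = 0.289062.
Step 5: alpha = 0.1. fail to reject H0.

n_eff = 8, pos = 6, neg = 2, p = 0.289062, fail to reject H0.


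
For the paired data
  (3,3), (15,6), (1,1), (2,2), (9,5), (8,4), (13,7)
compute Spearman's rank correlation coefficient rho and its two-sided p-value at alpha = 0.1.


Step 1: Rank x and y separately (midranks; no ties here).
rank(x): 3->3, 15->7, 1->1, 2->2, 9->5, 8->4, 13->6
rank(y): 3->3, 6->6, 1->1, 2->2, 5->5, 4->4, 7->7
Step 2: d_i = R_x(i) - R_y(i); compute d_i^2.
  (3-3)^2=0, (7-6)^2=1, (1-1)^2=0, (2-2)^2=0, (5-5)^2=0, (4-4)^2=0, (6-7)^2=1
sum(d^2) = 2.
Step 3: rho = 1 - 6*2 / (7*(7^2 - 1)) = 1 - 12/336 = 0.964286.
Step 4: Under H0, t = rho * sqrt((n-2)/(1-rho^2)) = 8.1408 ~ t(5).
Step 5: Two-sided p-value from the t-distribution with 5 df = 0.000454.
Step 6: alpha = 0.1. reject H0.

rho = 0.9643, p = 0.000454, reject H0 at alpha = 0.1.


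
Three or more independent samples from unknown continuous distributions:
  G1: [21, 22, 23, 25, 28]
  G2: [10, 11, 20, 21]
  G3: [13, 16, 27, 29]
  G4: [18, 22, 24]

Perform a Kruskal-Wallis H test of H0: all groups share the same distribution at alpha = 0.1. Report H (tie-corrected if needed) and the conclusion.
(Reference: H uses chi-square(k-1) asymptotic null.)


Step 1: Combine all N = 16 observations and assign midranks.
sorted (value, group, rank): (10,G2,1), (11,G2,2), (13,G3,3), (16,G3,4), (18,G4,5), (20,G2,6), (21,G1,7.5), (21,G2,7.5), (22,G1,9.5), (22,G4,9.5), (23,G1,11), (24,G4,12), (25,G1,13), (27,G3,14), (28,G1,15), (29,G3,16)
Step 2: Sum ranks within each group.
R_1 = 56 (n_1 = 5)
R_2 = 16.5 (n_2 = 4)
R_3 = 37 (n_3 = 4)
R_4 = 26.5 (n_4 = 3)
Step 3: H = 12/(N(N+1)) * sum(R_i^2/n_i) - 3(N+1)
     = 12/(16*17) * (56^2/5 + 16.5^2/4 + 37^2/4 + 26.5^2/3) - 3*17
     = 0.044118 * 1271.6 - 51
     = 5.099816.
Step 4: Ties present; correction factor C = 1 - 12/(16^3 - 16) = 0.997059. Corrected H = 5.099816 / 0.997059 = 5.114860.
Step 5: Under H0, H ~ chi^2(3); p-value = 0.163577.
Step 6: alpha = 0.1. fail to reject H0.

H = 5.1149, df = 3, p = 0.163577, fail to reject H0.


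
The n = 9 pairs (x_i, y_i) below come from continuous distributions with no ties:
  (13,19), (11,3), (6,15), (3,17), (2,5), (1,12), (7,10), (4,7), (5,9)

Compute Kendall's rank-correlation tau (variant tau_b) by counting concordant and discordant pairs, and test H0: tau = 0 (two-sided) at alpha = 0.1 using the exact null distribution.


Step 1: Enumerate the 36 unordered pairs (i,j) with i<j and classify each by sign(x_j-x_i) * sign(y_j-y_i).
  (1,2):dx=-2,dy=-16->C; (1,3):dx=-7,dy=-4->C; (1,4):dx=-10,dy=-2->C; (1,5):dx=-11,dy=-14->C
  (1,6):dx=-12,dy=-7->C; (1,7):dx=-6,dy=-9->C; (1,8):dx=-9,dy=-12->C; (1,9):dx=-8,dy=-10->C
  (2,3):dx=-5,dy=+12->D; (2,4):dx=-8,dy=+14->D; (2,5):dx=-9,dy=+2->D; (2,6):dx=-10,dy=+9->D
  (2,7):dx=-4,dy=+7->D; (2,8):dx=-7,dy=+4->D; (2,9):dx=-6,dy=+6->D; (3,4):dx=-3,dy=+2->D
  (3,5):dx=-4,dy=-10->C; (3,6):dx=-5,dy=-3->C; (3,7):dx=+1,dy=-5->D; (3,8):dx=-2,dy=-8->C
  (3,9):dx=-1,dy=-6->C; (4,5):dx=-1,dy=-12->C; (4,6):dx=-2,dy=-5->C; (4,7):dx=+4,dy=-7->D
  (4,8):dx=+1,dy=-10->D; (4,9):dx=+2,dy=-8->D; (5,6):dx=-1,dy=+7->D; (5,7):dx=+5,dy=+5->C
  (5,8):dx=+2,dy=+2->C; (5,9):dx=+3,dy=+4->C; (6,7):dx=+6,dy=-2->D; (6,8):dx=+3,dy=-5->D
  (6,9):dx=+4,dy=-3->D; (7,8):dx=-3,dy=-3->C; (7,9):dx=-2,dy=-1->C; (8,9):dx=+1,dy=+2->C
Step 2: C = 20, D = 16, total pairs = 36.
Step 3: tau = (C - D)/(n(n-1)/2) = (20 - 16)/36 = 0.111111.
Step 4: Exact two-sided p-value (enumerate n! = 362880 permutations of y under H0): p = 0.761414.
Step 5: alpha = 0.1. fail to reject H0.

tau_b = 0.1111 (C=20, D=16), p = 0.761414, fail to reject H0.


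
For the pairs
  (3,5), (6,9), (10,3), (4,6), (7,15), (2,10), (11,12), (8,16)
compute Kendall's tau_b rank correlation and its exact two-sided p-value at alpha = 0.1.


Step 1: Enumerate the 28 unordered pairs (i,j) with i<j and classify each by sign(x_j-x_i) * sign(y_j-y_i).
  (1,2):dx=+3,dy=+4->C; (1,3):dx=+7,dy=-2->D; (1,4):dx=+1,dy=+1->C; (1,5):dx=+4,dy=+10->C
  (1,6):dx=-1,dy=+5->D; (1,7):dx=+8,dy=+7->C; (1,8):dx=+5,dy=+11->C; (2,3):dx=+4,dy=-6->D
  (2,4):dx=-2,dy=-3->C; (2,5):dx=+1,dy=+6->C; (2,6):dx=-4,dy=+1->D; (2,7):dx=+5,dy=+3->C
  (2,8):dx=+2,dy=+7->C; (3,4):dx=-6,dy=+3->D; (3,5):dx=-3,dy=+12->D; (3,6):dx=-8,dy=+7->D
  (3,7):dx=+1,dy=+9->C; (3,8):dx=-2,dy=+13->D; (4,5):dx=+3,dy=+9->C; (4,6):dx=-2,dy=+4->D
  (4,7):dx=+7,dy=+6->C; (4,8):dx=+4,dy=+10->C; (5,6):dx=-5,dy=-5->C; (5,7):dx=+4,dy=-3->D
  (5,8):dx=+1,dy=+1->C; (6,7):dx=+9,dy=+2->C; (6,8):dx=+6,dy=+6->C; (7,8):dx=-3,dy=+4->D
Step 2: C = 17, D = 11, total pairs = 28.
Step 3: tau = (C - D)/(n(n-1)/2) = (17 - 11)/28 = 0.214286.
Step 4: Exact two-sided p-value (enumerate n! = 40320 permutations of y under H0): p = 0.548413.
Step 5: alpha = 0.1. fail to reject H0.

tau_b = 0.2143 (C=17, D=11), p = 0.548413, fail to reject H0.


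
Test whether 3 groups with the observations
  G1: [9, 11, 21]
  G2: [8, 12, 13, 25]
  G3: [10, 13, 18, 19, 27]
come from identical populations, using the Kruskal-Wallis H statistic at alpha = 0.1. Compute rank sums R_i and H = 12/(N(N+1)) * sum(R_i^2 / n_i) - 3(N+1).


Step 1: Combine all N = 12 observations and assign midranks.
sorted (value, group, rank): (8,G2,1), (9,G1,2), (10,G3,3), (11,G1,4), (12,G2,5), (13,G2,6.5), (13,G3,6.5), (18,G3,8), (19,G3,9), (21,G1,10), (25,G2,11), (27,G3,12)
Step 2: Sum ranks within each group.
R_1 = 16 (n_1 = 3)
R_2 = 23.5 (n_2 = 4)
R_3 = 38.5 (n_3 = 5)
Step 3: H = 12/(N(N+1)) * sum(R_i^2/n_i) - 3(N+1)
     = 12/(12*13) * (16^2/3 + 23.5^2/4 + 38.5^2/5) - 3*13
     = 0.076923 * 519.846 - 39
     = 0.988141.
Step 4: Ties present; correction factor C = 1 - 6/(12^3 - 12) = 0.996503. Corrected H = 0.988141 / 0.996503 = 0.991608.
Step 5: Under H0, H ~ chi^2(2); p-value = 0.609081.
Step 6: alpha = 0.1. fail to reject H0.

H = 0.9916, df = 2, p = 0.609081, fail to reject H0.


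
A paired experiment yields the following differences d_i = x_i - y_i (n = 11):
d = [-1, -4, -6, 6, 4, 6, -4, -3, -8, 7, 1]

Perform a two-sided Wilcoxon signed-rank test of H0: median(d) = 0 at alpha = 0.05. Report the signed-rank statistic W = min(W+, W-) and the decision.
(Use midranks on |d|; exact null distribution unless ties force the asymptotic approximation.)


Step 1: Drop any zero differences (none here) and take |d_i|.
|d| = [1, 4, 6, 6, 4, 6, 4, 3, 8, 7, 1]
Step 2: Midrank |d_i| (ties get averaged ranks).
ranks: |1|->1.5, |4|->5, |6|->8, |6|->8, |4|->5, |6|->8, |4|->5, |3|->3, |8|->11, |7|->10, |1|->1.5
Step 3: Attach original signs; sum ranks with positive sign and with negative sign.
W+ = 8 + 5 + 8 + 10 + 1.5 = 32.5
W- = 1.5 + 5 + 8 + 5 + 3 + 11 = 33.5
(Check: W+ + W- = 66 should equal n(n+1)/2 = 66.)
Step 4: Test statistic W = min(W+, W-) = 32.5.
Step 5: Ties in |d|, so use the tie-corrected normal approximation.
        E[W] = n(n+1)/4 = 11*12/4 = 33.
        Tie groups: |d|=1 (t=2), |d|=4 (t=3), |d|=6 (t=3); sum(t^3 - t) = 54.
        Var[W] = n(n+1)(2n+1)/24 - sum(t^3-t)/48 = 3036/24 - 54/48 = 125.375.
        z = (W - E[W]) / sqrt(Var[W]) = (32.5 - 33) / 11.1971 = -0.0447.
        Two-sided p = 2*Phi(z) = 0.964383.
Step 6: alpha = 0.05. fail to reject H0.

W+ = 32.5, W- = 33.5, W = min = 32.5, p = 0.964383, fail to reject H0.


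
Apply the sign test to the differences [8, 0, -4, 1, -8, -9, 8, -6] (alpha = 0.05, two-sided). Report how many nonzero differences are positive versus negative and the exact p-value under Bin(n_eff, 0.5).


Step 1: Discard zero differences. Original n = 8; n_eff = number of nonzero differences = 7.
Nonzero differences (with sign): +8, -4, +1, -8, -9, +8, -6
Step 2: Count signs: positive = 3, negative = 4.
Step 3: Under H0: P(positive) = 0.5, so the number of positives S ~ Bin(7, 0.5).
Step 4: Two-sided exact p-value = sum of Bin(7,0.5) probabilities at or below the observed probability = 1.000000.
Step 5: alpha = 0.05. fail to reject H0.

n_eff = 7, pos = 3, neg = 4, p = 1.000000, fail to reject H0.


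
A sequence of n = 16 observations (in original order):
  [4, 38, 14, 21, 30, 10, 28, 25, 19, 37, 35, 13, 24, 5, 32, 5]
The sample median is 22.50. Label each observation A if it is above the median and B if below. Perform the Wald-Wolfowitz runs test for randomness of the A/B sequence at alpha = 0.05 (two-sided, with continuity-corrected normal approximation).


Step 1: Compute median = 22.50; label A = above, B = below.
Labels in order: BABBABAABAABABAB  (n_A = 8, n_B = 8)
Step 2: Count runs R = 13.
Step 3: Under H0 (random ordering), E[R] = 2*n_A*n_B/(n_A+n_B) + 1 = 2*8*8/16 + 1 = 9.0000.
        Var[R] = 2*n_A*n_B*(2*n_A*n_B - n_A - n_B) / ((n_A+n_B)^2 * (n_A+n_B-1)) = 14336/3840 = 3.7333.
        SD[R] = 1.9322.
Step 4: Continuity-corrected z = (R - 0.5 - E[R]) / SD[R] = (13 - 0.5 - 9.0000) / 1.9322 = 1.8114.
Step 5: Two-sided p-value via normal approximation = 2*(1 - Phi(|z|)) = 0.070076.
Step 6: alpha = 0.05. fail to reject H0.

R = 13, z = 1.8114, p = 0.070076, fail to reject H0.


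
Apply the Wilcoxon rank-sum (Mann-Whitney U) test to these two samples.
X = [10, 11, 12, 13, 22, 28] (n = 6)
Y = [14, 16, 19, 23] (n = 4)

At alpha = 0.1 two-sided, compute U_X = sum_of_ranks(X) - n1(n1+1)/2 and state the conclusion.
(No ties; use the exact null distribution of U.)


Step 1: Combine and sort all 10 observations; assign midranks.
sorted (value, group): (10,X), (11,X), (12,X), (13,X), (14,Y), (16,Y), (19,Y), (22,X), (23,Y), (28,X)
ranks: 10->1, 11->2, 12->3, 13->4, 14->5, 16->6, 19->7, 22->8, 23->9, 28->10
Step 2: Rank sum for X: R1 = 1 + 2 + 3 + 4 + 8 + 10 = 28.
Step 3: U_X = R1 - n1(n1+1)/2 = 28 - 6*7/2 = 28 - 21 = 7.
       U_Y = n1*n2 - U_X = 24 - 7 = 17.
Step 4: No ties, so the exact null distribution of U (based on enumerating the C(10,6) = 210 equally likely rank assignments) gives the two-sided p-value.
Step 5: p-value = 0.352381; compare to alpha = 0.1. fail to reject H0.

U_X = 7, p = 0.352381, fail to reject H0 at alpha = 0.1.


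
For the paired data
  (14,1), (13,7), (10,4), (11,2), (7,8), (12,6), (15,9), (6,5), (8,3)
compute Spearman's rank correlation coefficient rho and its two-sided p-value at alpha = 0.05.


Step 1: Rank x and y separately (midranks; no ties here).
rank(x): 14->8, 13->7, 10->4, 11->5, 7->2, 12->6, 15->9, 6->1, 8->3
rank(y): 1->1, 7->7, 4->4, 2->2, 8->8, 6->6, 9->9, 5->5, 3->3
Step 2: d_i = R_x(i) - R_y(i); compute d_i^2.
  (8-1)^2=49, (7-7)^2=0, (4-4)^2=0, (5-2)^2=9, (2-8)^2=36, (6-6)^2=0, (9-9)^2=0, (1-5)^2=16, (3-3)^2=0
sum(d^2) = 110.
Step 3: rho = 1 - 6*110 / (9*(9^2 - 1)) = 1 - 660/720 = 0.083333.
Step 4: Under H0, t = rho * sqrt((n-2)/(1-rho^2)) = 0.2212 ~ t(7).
Step 5: Two-sided p-value from the t-distribution with 7 df = 0.831214.
Step 6: alpha = 0.05. fail to reject H0.

rho = 0.0833, p = 0.831214, fail to reject H0 at alpha = 0.05.


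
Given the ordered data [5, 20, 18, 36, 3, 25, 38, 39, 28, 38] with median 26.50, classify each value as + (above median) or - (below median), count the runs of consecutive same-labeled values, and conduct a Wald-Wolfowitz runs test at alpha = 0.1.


Step 1: Compute median = 26.50; label A = above, B = below.
Labels in order: BBBABBAAAA  (n_A = 5, n_B = 5)
Step 2: Count runs R = 4.
Step 3: Under H0 (random ordering), E[R] = 2*n_A*n_B/(n_A+n_B) + 1 = 2*5*5/10 + 1 = 6.0000.
        Var[R] = 2*n_A*n_B*(2*n_A*n_B - n_A - n_B) / ((n_A+n_B)^2 * (n_A+n_B-1)) = 2000/900 = 2.2222.
        SD[R] = 1.4907.
Step 4: Continuity-corrected z = (R + 0.5 - E[R]) / SD[R] = (4 + 0.5 - 6.0000) / 1.4907 = -1.0062.
Step 5: Two-sided p-value via normal approximation = 2*(1 - Phi(|z|)) = 0.314305.
Step 6: alpha = 0.1. fail to reject H0.

R = 4, z = -1.0062, p = 0.314305, fail to reject H0.


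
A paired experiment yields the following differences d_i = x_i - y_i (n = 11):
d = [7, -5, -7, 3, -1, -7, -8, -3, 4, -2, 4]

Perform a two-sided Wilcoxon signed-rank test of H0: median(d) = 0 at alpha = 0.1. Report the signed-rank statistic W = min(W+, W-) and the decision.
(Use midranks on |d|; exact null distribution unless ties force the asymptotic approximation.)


Step 1: Drop any zero differences (none here) and take |d_i|.
|d| = [7, 5, 7, 3, 1, 7, 8, 3, 4, 2, 4]
Step 2: Midrank |d_i| (ties get averaged ranks).
ranks: |7|->9, |5|->7, |7|->9, |3|->3.5, |1|->1, |7|->9, |8|->11, |3|->3.5, |4|->5.5, |2|->2, |4|->5.5
Step 3: Attach original signs; sum ranks with positive sign and with negative sign.
W+ = 9 + 3.5 + 5.5 + 5.5 = 23.5
W- = 7 + 9 + 1 + 9 + 11 + 3.5 + 2 = 42.5
(Check: W+ + W- = 66 should equal n(n+1)/2 = 66.)
Step 4: Test statistic W = min(W+, W-) = 23.5.
Step 5: Ties in |d|, so use the tie-corrected normal approximation.
        E[W] = n(n+1)/4 = 11*12/4 = 33.
        Tie groups: |d|=3 (t=2), |d|=4 (t=2), |d|=7 (t=3); sum(t^3 - t) = 36.
        Var[W] = n(n+1)(2n+1)/24 - sum(t^3-t)/48 = 3036/24 - 36/48 = 125.75.
        z = (W - E[W]) / sqrt(Var[W]) = (23.5 - 33) / 11.2138 = -0.8472.
        Two-sided p = 2*Phi(z) = 0.396901.
Step 6: alpha = 0.1. fail to reject H0.

W+ = 23.5, W- = 42.5, W = min = 23.5, p = 0.396901, fail to reject H0.


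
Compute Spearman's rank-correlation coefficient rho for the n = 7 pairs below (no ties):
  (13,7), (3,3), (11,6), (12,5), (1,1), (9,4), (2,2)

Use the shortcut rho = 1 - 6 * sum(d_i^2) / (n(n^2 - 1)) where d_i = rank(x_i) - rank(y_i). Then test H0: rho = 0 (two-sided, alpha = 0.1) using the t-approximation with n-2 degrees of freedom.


Step 1: Rank x and y separately (midranks; no ties here).
rank(x): 13->7, 3->3, 11->5, 12->6, 1->1, 9->4, 2->2
rank(y): 7->7, 3->3, 6->6, 5->5, 1->1, 4->4, 2->2
Step 2: d_i = R_x(i) - R_y(i); compute d_i^2.
  (7-7)^2=0, (3-3)^2=0, (5-6)^2=1, (6-5)^2=1, (1-1)^2=0, (4-4)^2=0, (2-2)^2=0
sum(d^2) = 2.
Step 3: rho = 1 - 6*2 / (7*(7^2 - 1)) = 1 - 12/336 = 0.964286.
Step 4: Under H0, t = rho * sqrt((n-2)/(1-rho^2)) = 8.1408 ~ t(5).
Step 5: Two-sided p-value from the t-distribution with 5 df = 0.000454.
Step 6: alpha = 0.1. reject H0.

rho = 0.9643, p = 0.000454, reject H0 at alpha = 0.1.


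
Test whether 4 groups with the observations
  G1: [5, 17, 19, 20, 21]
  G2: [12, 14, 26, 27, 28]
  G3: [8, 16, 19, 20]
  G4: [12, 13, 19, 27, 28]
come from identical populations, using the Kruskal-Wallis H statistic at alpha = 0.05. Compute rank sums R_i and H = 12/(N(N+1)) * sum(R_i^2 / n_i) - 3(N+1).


Step 1: Combine all N = 19 observations and assign midranks.
sorted (value, group, rank): (5,G1,1), (8,G3,2), (12,G2,3.5), (12,G4,3.5), (13,G4,5), (14,G2,6), (16,G3,7), (17,G1,8), (19,G1,10), (19,G3,10), (19,G4,10), (20,G1,12.5), (20,G3,12.5), (21,G1,14), (26,G2,15), (27,G2,16.5), (27,G4,16.5), (28,G2,18.5), (28,G4,18.5)
Step 2: Sum ranks within each group.
R_1 = 45.5 (n_1 = 5)
R_2 = 59.5 (n_2 = 5)
R_3 = 31.5 (n_3 = 4)
R_4 = 53.5 (n_4 = 5)
Step 3: H = 12/(N(N+1)) * sum(R_i^2/n_i) - 3(N+1)
     = 12/(19*20) * (45.5^2/5 + 59.5^2/5 + 31.5^2/4 + 53.5^2/5) - 3*20
     = 0.031579 * 1942.61 - 60
     = 1.345658.
Step 4: Ties present; correction factor C = 1 - 48/(19^3 - 19) = 0.992982. Corrected H = 1.345658 / 0.992982 = 1.355168.
Step 5: Under H0, H ~ chi^2(3); p-value = 0.716076.
Step 6: alpha = 0.05. fail to reject H0.

H = 1.3552, df = 3, p = 0.716076, fail to reject H0.


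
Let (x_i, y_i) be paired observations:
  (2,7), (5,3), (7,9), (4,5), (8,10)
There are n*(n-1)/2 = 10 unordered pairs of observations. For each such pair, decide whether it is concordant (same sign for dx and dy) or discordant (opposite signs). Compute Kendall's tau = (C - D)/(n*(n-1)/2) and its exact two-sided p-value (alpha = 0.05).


Step 1: Enumerate the 10 unordered pairs (i,j) with i<j and classify each by sign(x_j-x_i) * sign(y_j-y_i).
  (1,2):dx=+3,dy=-4->D; (1,3):dx=+5,dy=+2->C; (1,4):dx=+2,dy=-2->D; (1,5):dx=+6,dy=+3->C
  (2,3):dx=+2,dy=+6->C; (2,4):dx=-1,dy=+2->D; (2,5):dx=+3,dy=+7->C; (3,4):dx=-3,dy=-4->C
  (3,5):dx=+1,dy=+1->C; (4,5):dx=+4,dy=+5->C
Step 2: C = 7, D = 3, total pairs = 10.
Step 3: tau = (C - D)/(n(n-1)/2) = (7 - 3)/10 = 0.400000.
Step 4: Exact two-sided p-value (enumerate n! = 120 permutations of y under H0): p = 0.483333.
Step 5: alpha = 0.05. fail to reject H0.

tau_b = 0.4000 (C=7, D=3), p = 0.483333, fail to reject H0.


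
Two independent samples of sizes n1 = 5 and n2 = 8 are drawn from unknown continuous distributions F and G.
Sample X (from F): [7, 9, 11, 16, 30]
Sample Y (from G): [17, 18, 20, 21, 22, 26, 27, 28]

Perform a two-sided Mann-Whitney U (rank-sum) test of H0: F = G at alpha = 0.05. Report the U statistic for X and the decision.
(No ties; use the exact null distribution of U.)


Step 1: Combine and sort all 13 observations; assign midranks.
sorted (value, group): (7,X), (9,X), (11,X), (16,X), (17,Y), (18,Y), (20,Y), (21,Y), (22,Y), (26,Y), (27,Y), (28,Y), (30,X)
ranks: 7->1, 9->2, 11->3, 16->4, 17->5, 18->6, 20->7, 21->8, 22->9, 26->10, 27->11, 28->12, 30->13
Step 2: Rank sum for X: R1 = 1 + 2 + 3 + 4 + 13 = 23.
Step 3: U_X = R1 - n1(n1+1)/2 = 23 - 5*6/2 = 23 - 15 = 8.
       U_Y = n1*n2 - U_X = 40 - 8 = 32.
Step 4: No ties, so the exact null distribution of U (based on enumerating the C(13,5) = 1287 equally likely rank assignments) gives the two-sided p-value.
Step 5: p-value = 0.093240; compare to alpha = 0.05. fail to reject H0.

U_X = 8, p = 0.093240, fail to reject H0 at alpha = 0.05.


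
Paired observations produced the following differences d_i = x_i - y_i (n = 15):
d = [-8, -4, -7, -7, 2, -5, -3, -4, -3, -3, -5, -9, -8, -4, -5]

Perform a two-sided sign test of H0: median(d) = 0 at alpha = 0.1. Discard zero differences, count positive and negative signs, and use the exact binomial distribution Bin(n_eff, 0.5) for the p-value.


Step 1: Discard zero differences. Original n = 15; n_eff = number of nonzero differences = 15.
Nonzero differences (with sign): -8, -4, -7, -7, +2, -5, -3, -4, -3, -3, -5, -9, -8, -4, -5
Step 2: Count signs: positive = 1, negative = 14.
Step 3: Under H0: P(positive) = 0.5, so the number of positives S ~ Bin(15, 0.5).
Step 4: Two-sided exact p-value = sum of Bin(15,0.5) probabilities at or below the observed probability = 0.000977.
Step 5: alpha = 0.1. reject H0.

n_eff = 15, pos = 1, neg = 14, p = 0.000977, reject H0.


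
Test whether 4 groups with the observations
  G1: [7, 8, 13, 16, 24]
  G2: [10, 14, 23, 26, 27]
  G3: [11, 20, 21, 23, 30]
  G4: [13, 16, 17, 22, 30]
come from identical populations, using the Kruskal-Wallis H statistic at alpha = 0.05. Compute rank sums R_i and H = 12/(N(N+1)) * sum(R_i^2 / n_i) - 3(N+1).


Step 1: Combine all N = 20 observations and assign midranks.
sorted (value, group, rank): (7,G1,1), (8,G1,2), (10,G2,3), (11,G3,4), (13,G1,5.5), (13,G4,5.5), (14,G2,7), (16,G1,8.5), (16,G4,8.5), (17,G4,10), (20,G3,11), (21,G3,12), (22,G4,13), (23,G2,14.5), (23,G3,14.5), (24,G1,16), (26,G2,17), (27,G2,18), (30,G3,19.5), (30,G4,19.5)
Step 2: Sum ranks within each group.
R_1 = 33 (n_1 = 5)
R_2 = 59.5 (n_2 = 5)
R_3 = 61 (n_3 = 5)
R_4 = 56.5 (n_4 = 5)
Step 3: H = 12/(N(N+1)) * sum(R_i^2/n_i) - 3(N+1)
     = 12/(20*21) * (33^2/5 + 59.5^2/5 + 61^2/5 + 56.5^2/5) - 3*21
     = 0.028571 * 2308.5 - 63
     = 2.957143.
Step 4: Ties present; correction factor C = 1 - 24/(20^3 - 20) = 0.996992. Corrected H = 2.957143 / 0.996992 = 2.966063.
Step 5: Under H0, H ~ chi^2(3); p-value = 0.396887.
Step 6: alpha = 0.05. fail to reject H0.

H = 2.9661, df = 3, p = 0.396887, fail to reject H0.


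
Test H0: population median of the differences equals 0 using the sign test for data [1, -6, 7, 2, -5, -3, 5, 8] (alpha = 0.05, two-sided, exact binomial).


Step 1: Discard zero differences. Original n = 8; n_eff = number of nonzero differences = 8.
Nonzero differences (with sign): +1, -6, +7, +2, -5, -3, +5, +8
Step 2: Count signs: positive = 5, negative = 3.
Step 3: Under H0: P(positive) = 0.5, so the number of positives S ~ Bin(8, 0.5).
Step 4: Two-sided exact p-value = sum of Bin(8,0.5) probabilities at or below the observed probability = 0.726562.
Step 5: alpha = 0.05. fail to reject H0.

n_eff = 8, pos = 5, neg = 3, p = 0.726562, fail to reject H0.


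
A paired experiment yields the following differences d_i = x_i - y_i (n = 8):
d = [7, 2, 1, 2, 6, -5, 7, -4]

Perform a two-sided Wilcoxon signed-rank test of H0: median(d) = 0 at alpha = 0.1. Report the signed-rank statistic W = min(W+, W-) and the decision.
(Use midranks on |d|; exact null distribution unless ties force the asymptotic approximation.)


Step 1: Drop any zero differences (none here) and take |d_i|.
|d| = [7, 2, 1, 2, 6, 5, 7, 4]
Step 2: Midrank |d_i| (ties get averaged ranks).
ranks: |7|->7.5, |2|->2.5, |1|->1, |2|->2.5, |6|->6, |5|->5, |7|->7.5, |4|->4
Step 3: Attach original signs; sum ranks with positive sign and with negative sign.
W+ = 7.5 + 2.5 + 1 + 2.5 + 6 + 7.5 = 27
W- = 5 + 4 = 9
(Check: W+ + W- = 36 should equal n(n+1)/2 = 36.)
Step 4: Test statistic W = min(W+, W-) = 9.
Step 5: Ties in |d|, so use the tie-corrected normal approximation.
        E[W] = n(n+1)/4 = 8*9/4 = 18.
        Tie groups: |d|=2 (t=2), |d|=7 (t=2); sum(t^3 - t) = 12.
        Var[W] = n(n+1)(2n+1)/24 - sum(t^3-t)/48 = 1224/24 - 12/48 = 50.75.
        z = (W - E[W]) / sqrt(Var[W]) = (9 - 18) / 7.1239 = -1.2634.
        Two-sided p = 2*Phi(z) = 0.206463.
Step 6: alpha = 0.1. fail to reject H0.

W+ = 27, W- = 9, W = min = 9, p = 0.206463, fail to reject H0.


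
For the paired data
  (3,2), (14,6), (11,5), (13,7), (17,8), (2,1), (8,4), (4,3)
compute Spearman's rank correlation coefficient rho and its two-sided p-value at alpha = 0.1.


Step 1: Rank x and y separately (midranks; no ties here).
rank(x): 3->2, 14->7, 11->5, 13->6, 17->8, 2->1, 8->4, 4->3
rank(y): 2->2, 6->6, 5->5, 7->7, 8->8, 1->1, 4->4, 3->3
Step 2: d_i = R_x(i) - R_y(i); compute d_i^2.
  (2-2)^2=0, (7-6)^2=1, (5-5)^2=0, (6-7)^2=1, (8-8)^2=0, (1-1)^2=0, (4-4)^2=0, (3-3)^2=0
sum(d^2) = 2.
Step 3: rho = 1 - 6*2 / (8*(8^2 - 1)) = 1 - 12/504 = 0.976190.
Step 4: Under H0, t = rho * sqrt((n-2)/(1-rho^2)) = 11.0235 ~ t(6).
Step 5: Two-sided p-value from the t-distribution with 6 df = 0.000033.
Step 6: alpha = 0.1. reject H0.

rho = 0.9762, p = 0.000033, reject H0 at alpha = 0.1.


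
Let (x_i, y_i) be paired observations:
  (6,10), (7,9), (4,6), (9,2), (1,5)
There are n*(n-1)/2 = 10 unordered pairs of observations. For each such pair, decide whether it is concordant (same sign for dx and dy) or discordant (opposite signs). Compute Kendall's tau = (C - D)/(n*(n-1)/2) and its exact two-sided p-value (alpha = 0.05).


Step 1: Enumerate the 10 unordered pairs (i,j) with i<j and classify each by sign(x_j-x_i) * sign(y_j-y_i).
  (1,2):dx=+1,dy=-1->D; (1,3):dx=-2,dy=-4->C; (1,4):dx=+3,dy=-8->D; (1,5):dx=-5,dy=-5->C
  (2,3):dx=-3,dy=-3->C; (2,4):dx=+2,dy=-7->D; (2,5):dx=-6,dy=-4->C; (3,4):dx=+5,dy=-4->D
  (3,5):dx=-3,dy=-1->C; (4,5):dx=-8,dy=+3->D
Step 2: C = 5, D = 5, total pairs = 10.
Step 3: tau = (C - D)/(n(n-1)/2) = (5 - 5)/10 = 0.000000.
Step 4: Exact two-sided p-value (enumerate n! = 120 permutations of y under H0): p = 1.000000.
Step 5: alpha = 0.05. fail to reject H0.

tau_b = 0.0000 (C=5, D=5), p = 1.000000, fail to reject H0.


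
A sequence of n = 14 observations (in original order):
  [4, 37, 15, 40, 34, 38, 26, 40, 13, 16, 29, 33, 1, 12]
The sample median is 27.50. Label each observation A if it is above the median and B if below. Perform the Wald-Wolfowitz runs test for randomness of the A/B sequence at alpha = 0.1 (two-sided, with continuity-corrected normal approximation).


Step 1: Compute median = 27.50; label A = above, B = below.
Labels in order: BABAAABABBAABB  (n_A = 7, n_B = 7)
Step 2: Count runs R = 9.
Step 3: Under H0 (random ordering), E[R] = 2*n_A*n_B/(n_A+n_B) + 1 = 2*7*7/14 + 1 = 8.0000.
        Var[R] = 2*n_A*n_B*(2*n_A*n_B - n_A - n_B) / ((n_A+n_B)^2 * (n_A+n_B-1)) = 8232/2548 = 3.2308.
        SD[R] = 1.7974.
Step 4: Continuity-corrected z = (R - 0.5 - E[R]) / SD[R] = (9 - 0.5 - 8.0000) / 1.7974 = 0.2782.
Step 5: Two-sided p-value via normal approximation = 2*(1 - Phi(|z|)) = 0.780879.
Step 6: alpha = 0.1. fail to reject H0.

R = 9, z = 0.2782, p = 0.780879, fail to reject H0.


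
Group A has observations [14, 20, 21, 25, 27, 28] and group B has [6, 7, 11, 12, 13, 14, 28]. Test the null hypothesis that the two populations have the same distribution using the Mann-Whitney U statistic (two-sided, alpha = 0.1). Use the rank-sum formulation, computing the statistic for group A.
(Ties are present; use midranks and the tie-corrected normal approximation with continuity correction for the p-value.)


Step 1: Combine and sort all 13 observations; assign midranks.
sorted (value, group): (6,Y), (7,Y), (11,Y), (12,Y), (13,Y), (14,X), (14,Y), (20,X), (21,X), (25,X), (27,X), (28,X), (28,Y)
ranks: 6->1, 7->2, 11->3, 12->4, 13->5, 14->6.5, 14->6.5, 20->8, 21->9, 25->10, 27->11, 28->12.5, 28->12.5
Step 2: Rank sum for X: R1 = 6.5 + 8 + 9 + 10 + 11 + 12.5 = 57.
Step 3: U_X = R1 - n1(n1+1)/2 = 57 - 6*7/2 = 57 - 21 = 36.
       U_Y = n1*n2 - U_X = 42 - 36 = 6.
Step 4: Ties are present, so use the tie-corrected normal approximation (with continuity correction) for the p-value.
Step 5: p-value = 0.037788; compare to alpha = 0.1. reject H0.

U_X = 36, p = 0.037788, reject H0 at alpha = 0.1.


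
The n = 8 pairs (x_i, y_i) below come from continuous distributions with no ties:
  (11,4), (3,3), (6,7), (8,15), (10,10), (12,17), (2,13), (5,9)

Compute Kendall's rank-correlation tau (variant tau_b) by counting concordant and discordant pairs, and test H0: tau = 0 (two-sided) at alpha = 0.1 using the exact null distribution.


Step 1: Enumerate the 28 unordered pairs (i,j) with i<j and classify each by sign(x_j-x_i) * sign(y_j-y_i).
  (1,2):dx=-8,dy=-1->C; (1,3):dx=-5,dy=+3->D; (1,4):dx=-3,dy=+11->D; (1,5):dx=-1,dy=+6->D
  (1,6):dx=+1,dy=+13->C; (1,7):dx=-9,dy=+9->D; (1,8):dx=-6,dy=+5->D; (2,3):dx=+3,dy=+4->C
  (2,4):dx=+5,dy=+12->C; (2,5):dx=+7,dy=+7->C; (2,6):dx=+9,dy=+14->C; (2,7):dx=-1,dy=+10->D
  (2,8):dx=+2,dy=+6->C; (3,4):dx=+2,dy=+8->C; (3,5):dx=+4,dy=+3->C; (3,6):dx=+6,dy=+10->C
  (3,7):dx=-4,dy=+6->D; (3,8):dx=-1,dy=+2->D; (4,5):dx=+2,dy=-5->D; (4,6):dx=+4,dy=+2->C
  (4,7):dx=-6,dy=-2->C; (4,8):dx=-3,dy=-6->C; (5,6):dx=+2,dy=+7->C; (5,7):dx=-8,dy=+3->D
  (5,8):dx=-5,dy=-1->C; (6,7):dx=-10,dy=-4->C; (6,8):dx=-7,dy=-8->C; (7,8):dx=+3,dy=-4->D
Step 2: C = 17, D = 11, total pairs = 28.
Step 3: tau = (C - D)/(n(n-1)/2) = (17 - 11)/28 = 0.214286.
Step 4: Exact two-sided p-value (enumerate n! = 40320 permutations of y under H0): p = 0.548413.
Step 5: alpha = 0.1. fail to reject H0.

tau_b = 0.2143 (C=17, D=11), p = 0.548413, fail to reject H0.


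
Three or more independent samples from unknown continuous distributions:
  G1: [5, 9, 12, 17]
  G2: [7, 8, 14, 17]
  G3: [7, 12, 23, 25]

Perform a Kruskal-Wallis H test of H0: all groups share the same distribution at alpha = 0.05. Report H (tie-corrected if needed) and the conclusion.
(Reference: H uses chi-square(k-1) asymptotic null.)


Step 1: Combine all N = 12 observations and assign midranks.
sorted (value, group, rank): (5,G1,1), (7,G2,2.5), (7,G3,2.5), (8,G2,4), (9,G1,5), (12,G1,6.5), (12,G3,6.5), (14,G2,8), (17,G1,9.5), (17,G2,9.5), (23,G3,11), (25,G3,12)
Step 2: Sum ranks within each group.
R_1 = 22 (n_1 = 4)
R_2 = 24 (n_2 = 4)
R_3 = 32 (n_3 = 4)
Step 3: H = 12/(N(N+1)) * sum(R_i^2/n_i) - 3(N+1)
     = 12/(12*13) * (22^2/4 + 24^2/4 + 32^2/4) - 3*13
     = 0.076923 * 521 - 39
     = 1.076923.
Step 4: Ties present; correction factor C = 1 - 18/(12^3 - 12) = 0.989510. Corrected H = 1.076923 / 0.989510 = 1.088339.
Step 5: Under H0, H ~ chi^2(2); p-value = 0.580323.
Step 6: alpha = 0.05. fail to reject H0.

H = 1.0883, df = 2, p = 0.580323, fail to reject H0.


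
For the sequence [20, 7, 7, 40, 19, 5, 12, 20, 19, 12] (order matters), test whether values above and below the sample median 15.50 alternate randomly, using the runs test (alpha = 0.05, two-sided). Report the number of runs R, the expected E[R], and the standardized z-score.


Step 1: Compute median = 15.50; label A = above, B = below.
Labels in order: ABBAABBAAB  (n_A = 5, n_B = 5)
Step 2: Count runs R = 6.
Step 3: Under H0 (random ordering), E[R] = 2*n_A*n_B/(n_A+n_B) + 1 = 2*5*5/10 + 1 = 6.0000.
        Var[R] = 2*n_A*n_B*(2*n_A*n_B - n_A - n_B) / ((n_A+n_B)^2 * (n_A+n_B-1)) = 2000/900 = 2.2222.
        SD[R] = 1.4907.
Step 4: R = E[R], so z = 0 with no continuity correction.
Step 5: Two-sided p-value via normal approximation = 2*(1 - Phi(|z|)) = 1.000000.
Step 6: alpha = 0.05. fail to reject H0.

R = 6, z = 0.0000, p = 1.000000, fail to reject H0.


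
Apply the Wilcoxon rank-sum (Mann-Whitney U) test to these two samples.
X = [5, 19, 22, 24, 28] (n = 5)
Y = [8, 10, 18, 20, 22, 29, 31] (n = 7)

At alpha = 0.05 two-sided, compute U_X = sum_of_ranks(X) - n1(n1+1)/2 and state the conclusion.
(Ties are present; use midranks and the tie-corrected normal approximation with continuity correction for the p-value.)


Step 1: Combine and sort all 12 observations; assign midranks.
sorted (value, group): (5,X), (8,Y), (10,Y), (18,Y), (19,X), (20,Y), (22,X), (22,Y), (24,X), (28,X), (29,Y), (31,Y)
ranks: 5->1, 8->2, 10->3, 18->4, 19->5, 20->6, 22->7.5, 22->7.5, 24->9, 28->10, 29->11, 31->12
Step 2: Rank sum for X: R1 = 1 + 5 + 7.5 + 9 + 10 = 32.5.
Step 3: U_X = R1 - n1(n1+1)/2 = 32.5 - 5*6/2 = 32.5 - 15 = 17.5.
       U_Y = n1*n2 - U_X = 35 - 17.5 = 17.5.
Step 4: Ties are present, so use the tie-corrected normal approximation (with continuity correction) for the p-value.
Step 5: p-value = 1.000000; compare to alpha = 0.05. fail to reject H0.

U_X = 17.5, p = 1.000000, fail to reject H0 at alpha = 0.05.


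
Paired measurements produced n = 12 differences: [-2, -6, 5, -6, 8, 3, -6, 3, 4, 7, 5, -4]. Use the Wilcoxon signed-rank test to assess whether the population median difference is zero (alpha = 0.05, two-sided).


Step 1: Drop any zero differences (none here) and take |d_i|.
|d| = [2, 6, 5, 6, 8, 3, 6, 3, 4, 7, 5, 4]
Step 2: Midrank |d_i| (ties get averaged ranks).
ranks: |2|->1, |6|->9, |5|->6.5, |6|->9, |8|->12, |3|->2.5, |6|->9, |3|->2.5, |4|->4.5, |7|->11, |5|->6.5, |4|->4.5
Step 3: Attach original signs; sum ranks with positive sign and with negative sign.
W+ = 6.5 + 12 + 2.5 + 2.5 + 4.5 + 11 + 6.5 = 45.5
W- = 1 + 9 + 9 + 9 + 4.5 = 32.5
(Check: W+ + W- = 78 should equal n(n+1)/2 = 78.)
Step 4: Test statistic W = min(W+, W-) = 32.5.
Step 5: Ties in |d|, so use the tie-corrected normal approximation.
        E[W] = n(n+1)/4 = 12*13/4 = 39.
        Tie groups: |d|=3 (t=2), |d|=4 (t=2), |d|=5 (t=2), |d|=6 (t=3); sum(t^3 - t) = 42.
        Var[W] = n(n+1)(2n+1)/24 - sum(t^3-t)/48 = 3900/24 - 42/48 = 161.625.
        z = (W - E[W]) / sqrt(Var[W]) = (32.5 - 39) / 12.7132 = -0.5113.
        Two-sided p = 2*Phi(z) = 0.609155.
Step 6: alpha = 0.05. fail to reject H0.

W+ = 45.5, W- = 32.5, W = min = 32.5, p = 0.609155, fail to reject H0.


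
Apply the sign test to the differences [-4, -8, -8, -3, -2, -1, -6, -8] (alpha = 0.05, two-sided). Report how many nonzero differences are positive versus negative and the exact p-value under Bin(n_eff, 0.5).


Step 1: Discard zero differences. Original n = 8; n_eff = number of nonzero differences = 8.
Nonzero differences (with sign): -4, -8, -8, -3, -2, -1, -6, -8
Step 2: Count signs: positive = 0, negative = 8.
Step 3: Under H0: P(positive) = 0.5, so the number of positives S ~ Bin(8, 0.5).
Step 4: Two-sided exact p-value = sum of Bin(8,0.5) probabilities at or below the observed probability = 0.007812.
Step 5: alpha = 0.05. reject H0.

n_eff = 8, pos = 0, neg = 8, p = 0.007812, reject H0.


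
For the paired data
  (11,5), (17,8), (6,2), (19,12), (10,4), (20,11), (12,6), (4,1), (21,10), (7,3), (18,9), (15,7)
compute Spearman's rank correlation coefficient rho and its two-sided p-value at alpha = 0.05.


Step 1: Rank x and y separately (midranks; no ties here).
rank(x): 11->5, 17->8, 6->2, 19->10, 10->4, 20->11, 12->6, 4->1, 21->12, 7->3, 18->9, 15->7
rank(y): 5->5, 8->8, 2->2, 12->12, 4->4, 11->11, 6->6, 1->1, 10->10, 3->3, 9->9, 7->7
Step 2: d_i = R_x(i) - R_y(i); compute d_i^2.
  (5-5)^2=0, (8-8)^2=0, (2-2)^2=0, (10-12)^2=4, (4-4)^2=0, (11-11)^2=0, (6-6)^2=0, (1-1)^2=0, (12-10)^2=4, (3-3)^2=0, (9-9)^2=0, (7-7)^2=0
sum(d^2) = 8.
Step 3: rho = 1 - 6*8 / (12*(12^2 - 1)) = 1 - 48/1716 = 0.972028.
Step 4: Under H0, t = rho * sqrt((n-2)/(1-rho^2)) = 13.0876 ~ t(10).
Step 5: Two-sided p-value from the t-distribution with 10 df = 0.000000.
Step 6: alpha = 0.05. reject H0.

rho = 0.9720, p = 0.000000, reject H0 at alpha = 0.05.


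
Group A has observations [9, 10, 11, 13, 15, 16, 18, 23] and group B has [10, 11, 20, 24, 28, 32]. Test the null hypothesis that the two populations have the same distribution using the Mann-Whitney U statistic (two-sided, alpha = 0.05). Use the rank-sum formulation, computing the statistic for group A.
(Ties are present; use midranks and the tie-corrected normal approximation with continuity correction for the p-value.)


Step 1: Combine and sort all 14 observations; assign midranks.
sorted (value, group): (9,X), (10,X), (10,Y), (11,X), (11,Y), (13,X), (15,X), (16,X), (18,X), (20,Y), (23,X), (24,Y), (28,Y), (32,Y)
ranks: 9->1, 10->2.5, 10->2.5, 11->4.5, 11->4.5, 13->6, 15->7, 16->8, 18->9, 20->10, 23->11, 24->12, 28->13, 32->14
Step 2: Rank sum for X: R1 = 1 + 2.5 + 4.5 + 6 + 7 + 8 + 9 + 11 = 49.
Step 3: U_X = R1 - n1(n1+1)/2 = 49 - 8*9/2 = 49 - 36 = 13.
       U_Y = n1*n2 - U_X = 48 - 13 = 35.
Step 4: Ties are present, so use the tie-corrected normal approximation (with continuity correction) for the p-value.
Step 5: p-value = 0.174295; compare to alpha = 0.05. fail to reject H0.

U_X = 13, p = 0.174295, fail to reject H0 at alpha = 0.05.
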